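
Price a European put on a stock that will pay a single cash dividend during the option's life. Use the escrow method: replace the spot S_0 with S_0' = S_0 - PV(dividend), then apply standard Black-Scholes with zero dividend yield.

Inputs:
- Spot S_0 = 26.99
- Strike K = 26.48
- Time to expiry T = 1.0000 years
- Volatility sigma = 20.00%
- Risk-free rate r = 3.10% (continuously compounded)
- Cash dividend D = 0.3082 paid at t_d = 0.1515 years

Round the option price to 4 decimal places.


PV(D) = D * exp(-r * t_d) = 0.3082 * 0.99531451 = 0.30675593
S_0' = S_0 - PV(D) = 26.9900 - 0.30675593 = 26.68324407
d1 = (ln(S_0'/K) + (r + sigma^2/2)*T) / (sigma*sqrt(T)) = 0.29323037
d2 = d1 - sigma*sqrt(T) = 0.09323037
exp(-rT) = 0.96947557
N(-d1) = 0.38467304; N(-d2) = 0.46286027
P = K * exp(-rT) * N(-d2) - S_0' * N(-d1) = 26.4800 * 0.96947557 * 0.46286027 - 26.68324407 * 0.38467304 = 1.6181

Answer: Price = 1.6181


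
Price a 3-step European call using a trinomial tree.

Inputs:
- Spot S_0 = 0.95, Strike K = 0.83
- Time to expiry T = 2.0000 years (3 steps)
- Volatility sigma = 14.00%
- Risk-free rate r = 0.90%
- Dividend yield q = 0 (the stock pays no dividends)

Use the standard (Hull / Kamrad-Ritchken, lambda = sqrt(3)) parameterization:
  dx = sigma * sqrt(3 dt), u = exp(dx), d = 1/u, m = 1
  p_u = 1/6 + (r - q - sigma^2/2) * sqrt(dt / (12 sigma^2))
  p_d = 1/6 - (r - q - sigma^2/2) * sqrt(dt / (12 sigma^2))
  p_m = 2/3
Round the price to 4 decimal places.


dt = T/N = 0.666667; dx = sigma*sqrt(3*dt) = 0.197990
u = exp(dx) = 1.218950; d = 1/u = 0.820378
p_u = 0.165320, p_m = 0.666667, p_d = 0.168014
Discount per step: exp(-r*dt) = 0.994018
Stock lattice S(k, j) with j the centered position index:
  k=0: S(0,+0) = 0.9500
  k=1: S(1,-1) = 0.7794; S(1,+0) = 0.9500; S(1,+1) = 1.1580
  k=2: S(2,-2) = 0.6394; S(2,-1) = 0.7794; S(2,+0) = 0.9500; S(2,+1) = 1.1580; S(2,+2) = 1.4115
  k=3: S(3,-3) = 0.5245; S(3,-2) = 0.6394; S(3,-1) = 0.7794; S(3,+0) = 0.9500; S(3,+1) = 1.1580; S(3,+2) = 1.4115; S(3,+3) = 1.7206
Terminal payoffs V(N, j) = max(S_T - K, 0):
  V(3,-3) = 0.000000; V(3,-2) = 0.000000; V(3,-1) = 0.000000; V(3,+0) = 0.120000; V(3,+1) = 0.328003; V(3,+2) = 0.581547; V(3,+3) = 0.890606
Backward induction: V(k, j) = exp(-r*dt) * [p_u * V(k+1, j+1) + p_m * V(k+1, j) + p_d * V(k+1, j-1)]
  V(2,-2) = exp(-r*dt) * [p_u*0.000000 + p_m*0.000000 + p_d*0.000000] = 0.000000
  V(2,-1) = exp(-r*dt) * [p_u*0.120000 + p_m*0.000000 + p_d*0.000000] = 0.019720
  V(2,+0) = exp(-r*dt) * [p_u*0.328003 + p_m*0.120000 + p_d*0.000000] = 0.133422
  V(2,+1) = exp(-r*dt) * [p_u*0.581547 + p_m*0.328003 + p_d*0.120000] = 0.332967
  V(2,+2) = exp(-r*dt) * [p_u*0.890606 + p_m*0.581547 + p_d*0.328003] = 0.586512
  V(1,-1) = exp(-r*dt) * [p_u*0.133422 + p_m*0.019720 + p_d*0.000000] = 0.034993
  V(1,+0) = exp(-r*dt) * [p_u*0.332967 + p_m*0.133422 + p_d*0.019720] = 0.146426
  V(1,+1) = exp(-r*dt) * [p_u*0.586512 + p_m*0.332967 + p_d*0.133422] = 0.339315
  V(0,+0) = exp(-r*dt) * [p_u*0.339315 + p_m*0.146426 + p_d*0.034993] = 0.158638

Answer: Price = V(0,0) = 0.1586


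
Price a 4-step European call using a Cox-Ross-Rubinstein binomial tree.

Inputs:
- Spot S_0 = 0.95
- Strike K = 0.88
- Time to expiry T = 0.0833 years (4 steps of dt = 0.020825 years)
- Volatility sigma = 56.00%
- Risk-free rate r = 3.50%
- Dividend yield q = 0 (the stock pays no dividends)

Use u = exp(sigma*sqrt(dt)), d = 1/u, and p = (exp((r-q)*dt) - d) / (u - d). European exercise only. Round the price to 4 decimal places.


Answer: Price = V(0,0) = 0.1051

Derivation:
dt = T/N = 0.020825
u = exp(sigma*sqrt(dt)) = 1.084168; d = 1/u = 0.922366
p = (exp((r-q)*dt) - d) / (u - d) = 0.484314
Discount per step: exp(-r*dt) = 0.999271
Stock lattice S(k, i) with i counting down-moves:
  k=0: S(0,0) = 0.9500
  k=1: S(1,0) = 1.0300; S(1,1) = 0.8762
  k=2: S(2,0) = 1.1166; S(2,1) = 0.9500; S(2,2) = 0.8082
  k=3: S(3,0) = 1.2106; S(3,1) = 1.0300; S(3,2) = 0.8762; S(3,3) = 0.7455
  k=4: S(4,0) = 1.3125; S(4,1) = 1.1166; S(4,2) = 0.9500; S(4,3) = 0.8082; S(4,4) = 0.6876
Terminal payoffs V(N, i) = max(S_T - K, 0):
  V(4,0) = 0.432532; V(4,1) = 0.236649; V(4,2) = 0.070000; V(4,3) = 0.000000; V(4,4) = 0.000000
Backward induction: V(k, i) = exp(-r*dt) * [p * V(k+1, i) + (1-p) * V(k+1, i+1)].
  V(3,0) = exp(-r*dt) * [p*0.432532 + (1-p)*0.236649] = 0.331277
  V(3,1) = exp(-r*dt) * [p*0.236649 + (1-p)*0.070000] = 0.150601
  V(3,2) = exp(-r*dt) * [p*0.070000 + (1-p)*0.000000] = 0.033877
  V(3,3) = exp(-r*dt) * [p*0.000000 + (1-p)*0.000000] = 0.000000
  V(2,0) = exp(-r*dt) * [p*0.331277 + (1-p)*0.150601] = 0.237931
  V(2,1) = exp(-r*dt) * [p*0.150601 + (1-p)*0.033877] = 0.090342
  V(2,2) = exp(-r*dt) * [p*0.033877 + (1-p)*0.000000] = 0.016395
  V(1,0) = exp(-r*dt) * [p*0.237931 + (1-p)*0.090342] = 0.161704
  V(1,1) = exp(-r*dt) * [p*0.090342 + (1-p)*0.016395] = 0.052171
  V(0,0) = exp(-r*dt) * [p*0.161704 + (1-p)*0.052171] = 0.105142


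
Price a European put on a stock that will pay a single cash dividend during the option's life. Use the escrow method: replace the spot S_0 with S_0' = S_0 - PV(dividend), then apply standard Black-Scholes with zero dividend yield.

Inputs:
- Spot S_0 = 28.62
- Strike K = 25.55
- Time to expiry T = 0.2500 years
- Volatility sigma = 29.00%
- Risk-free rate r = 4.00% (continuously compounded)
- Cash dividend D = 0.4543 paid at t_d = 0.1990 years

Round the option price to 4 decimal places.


Answer: Price = 0.5139

Derivation:
PV(D) = D * exp(-r * t_d) = 0.4543 * 0.99207160 = 0.45069813
S_0' = S_0 - PV(D) = 28.6200 - 0.45069813 = 28.16930187
d1 = (ln(S_0'/K) + (r + sigma^2/2)*T) / (sigma*sqrt(T)) = 0.81453781
d2 = d1 - sigma*sqrt(T) = 0.66953781
exp(-rT) = 0.99004983
N(-d1) = 0.20766846; N(-d2) = 0.25157624
P = K * exp(-rT) * N(-d2) - S_0' * N(-d1) = 25.5500 * 0.99004983 * 0.25157624 - 28.16930187 * 0.20766846 = 0.5139


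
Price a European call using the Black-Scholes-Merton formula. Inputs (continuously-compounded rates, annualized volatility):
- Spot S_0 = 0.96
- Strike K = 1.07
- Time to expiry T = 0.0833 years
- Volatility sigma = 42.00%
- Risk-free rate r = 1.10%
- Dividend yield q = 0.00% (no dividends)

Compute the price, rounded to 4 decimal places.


d1 = (ln(S/K) + (r - q + 0.5*sigma^2) * T) / (sigma * sqrt(T)) = -0.82674358
d2 = d1 - sigma * sqrt(T) = -0.94796289
exp(-rT) = 0.99908412; exp(-qT) = 1.00000000
C = S_0 * exp(-qT) * N(d1) - K * exp(-rT) * N(d2)
N(d1) = 0.20419121; N(d2) = 0.17157417
C = 0.9600 * 1.00000000 * 0.20419121 - 1.0700 * 0.99908412 * 0.17157417 = 0.0126

Answer: Price = 0.0126


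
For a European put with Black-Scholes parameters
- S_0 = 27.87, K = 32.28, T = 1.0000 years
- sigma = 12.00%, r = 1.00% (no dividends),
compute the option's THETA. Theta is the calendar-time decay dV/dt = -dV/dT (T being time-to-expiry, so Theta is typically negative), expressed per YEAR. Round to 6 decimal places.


Answer: Theta = -0.089133

Derivation:
d1 = -1.0808083492; d2 = -1.2008083492
phi(d1) = 0.2224591306; exp(-qT) = 1.0000000000; exp(-rT) = 0.9900498337
Theta = -S*exp(-qT)*phi(d1)*sigma/(2*sqrt(T)) + r*K*exp(-rT)*N(-d2) - q*S*exp(-qT)*N(-d1)
N(-d1) = 0.8601088131; N(-d2) = 0.8850872238; sqrt(T) = 1.0000000000
Term 1 = -27.8700 * 1.0000000000 * 0.2224591306 * 0.1200 / (2 * 1.0000000000) = -0.3719961582
Term 2 = 0.0100 * 32.2800 * 0.9900498337 * 0.8850872238 = 0.2828633321
Term 3 = 0 (no dividend yield, q = 0)
Theta = -0.3719961582 + (0.2828633321) + (0.0000000000) = -0.089133


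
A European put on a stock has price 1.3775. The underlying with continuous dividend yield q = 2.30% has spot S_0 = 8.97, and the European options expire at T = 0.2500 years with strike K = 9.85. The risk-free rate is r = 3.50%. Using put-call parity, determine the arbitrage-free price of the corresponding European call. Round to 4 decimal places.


Put-call parity: C - P = S_0 * exp(-qT) - K * exp(-rT).
S_0 * exp(-qT) = 8.9700 * 0.99426650 = 8.91857050
K * exp(-rT) = 9.8500 * 0.99128817 = 9.76418847
C = P + S*exp(-qT) - K*exp(-rT)
C = 1.3775 + 8.91857050 - 9.76418847 = 0.5319

Answer: Call price = 0.5319


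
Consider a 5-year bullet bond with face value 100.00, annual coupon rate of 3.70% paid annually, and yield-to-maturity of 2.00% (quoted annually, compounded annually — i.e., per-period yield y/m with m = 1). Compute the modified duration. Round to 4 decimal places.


Coupon per period c = face * coupon_rate / m = 3.700000
Periods per year m = 1; per-period yield y/m = 0.020000
Number of cashflows N = 5
Cashflows (t years, CF_t, discount factor 1/(1+y/m)^(m*t), PV):
  t = 1.0000: CF_t = 3.700000, DF = 0.980392, PV = 3.627451
  t = 2.0000: CF_t = 3.700000, DF = 0.961169, PV = 3.556324
  t = 3.0000: CF_t = 3.700000, DF = 0.942322, PV = 3.486593
  t = 4.0000: CF_t = 3.700000, DF = 0.923845, PV = 3.418228
  t = 5.0000: CF_t = 103.700000, DF = 0.905731, PV = 93.924285
Price P = sum_t PV_t = 108.012881
First compute Macaulay numerator sum_t t * PV_t:
  t * PV_t at t = 1.0000: 3.627451
  t * PV_t at t = 2.0000: 7.112649
  t * PV_t at t = 3.0000: 10.459778
  t * PV_t at t = 4.0000: 13.672912
  t * PV_t at t = 5.0000: 469.621425
Macaulay duration D = 504.494215 / 108.012881 = 4.670686
Modified duration = D / (1 + y/m) = 4.670686 / (1 + 0.020000) = 4.579104

Answer: Modified duration = 4.5791


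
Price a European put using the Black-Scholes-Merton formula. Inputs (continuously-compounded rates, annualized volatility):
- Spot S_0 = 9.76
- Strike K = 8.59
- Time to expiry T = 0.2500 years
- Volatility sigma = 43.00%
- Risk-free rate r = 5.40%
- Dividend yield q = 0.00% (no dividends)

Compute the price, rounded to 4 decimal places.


d1 = (ln(S/K) + (r - q + 0.5*sigma^2) * T) / (sigma * sqrt(T)) = 0.76421472
d2 = d1 - sigma * sqrt(T) = 0.54921472
exp(-rT) = 0.98659072; exp(-qT) = 1.00000000
P = K * exp(-rT) * N(-d2) - S_0 * exp(-qT) * N(-d1)
N(-d1) = 0.22236965; N(-d2) = 0.29142905
P = 8.5900 * 0.98659072 * 0.29142905 - 9.7600 * 1.00000000 * 0.22236965 = 0.2995

Answer: Price = 0.2995


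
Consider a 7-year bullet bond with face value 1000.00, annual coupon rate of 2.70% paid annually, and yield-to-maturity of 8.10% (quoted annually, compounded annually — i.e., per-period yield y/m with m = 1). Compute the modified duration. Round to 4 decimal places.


Coupon per period c = face * coupon_rate / m = 27.000000
Periods per year m = 1; per-period yield y/m = 0.081000
Number of cashflows N = 7
Cashflows (t years, CF_t, discount factor 1/(1+y/m)^(m*t), PV):
  t = 1.0000: CF_t = 27.000000, DF = 0.925069, PV = 24.976873
  t = 2.0000: CF_t = 27.000000, DF = 0.855753, PV = 23.105341
  t = 3.0000: CF_t = 27.000000, DF = 0.791631, PV = 21.374043
  t = 4.0000: CF_t = 27.000000, DF = 0.732314, PV = 19.772473
  t = 5.0000: CF_t = 27.000000, DF = 0.677441, PV = 18.290909
  t = 6.0000: CF_t = 27.000000, DF = 0.626680, PV = 16.920360
  t = 7.0000: CF_t = 1027.000000, DF = 0.579722, PV = 595.374988
Price P = sum_t PV_t = 719.814987
First compute Macaulay numerator sum_t t * PV_t:
  t * PV_t at t = 1.0000: 24.976873
  t * PV_t at t = 2.0000: 46.210681
  t * PV_t at t = 3.0000: 64.122130
  t * PV_t at t = 4.0000: 79.089891
  t * PV_t at t = 5.0000: 91.454546
  t * PV_t at t = 6.0000: 101.522160
  t * PV_t at t = 7.0000: 4167.624918
Macaulay duration D = 4575.001200 / 719.814987 = 6.355802
Modified duration = D / (1 + y/m) = 6.355802 / (1 + 0.081000) = 5.879557

Answer: Modified duration = 5.8796


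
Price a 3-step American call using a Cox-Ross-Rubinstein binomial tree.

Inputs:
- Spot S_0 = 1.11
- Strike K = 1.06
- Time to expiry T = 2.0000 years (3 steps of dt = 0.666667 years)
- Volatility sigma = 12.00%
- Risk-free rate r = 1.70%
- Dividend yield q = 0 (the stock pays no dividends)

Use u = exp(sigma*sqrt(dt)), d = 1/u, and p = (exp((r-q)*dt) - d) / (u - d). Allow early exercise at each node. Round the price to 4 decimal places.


Answer: Price = V(0,0) = 0.1263

Derivation:
dt = T/N = 0.666667
u = exp(sigma*sqrt(dt)) = 1.102940; d = 1/u = 0.906667
p = (exp((r-q)*dt) - d) / (u - d) = 0.533596
Discount per step: exp(-r*dt) = 0.988731
Stock lattice S(k, i) with i counting down-moves:
  k=0: S(0,0) = 1.1100
  k=1: S(1,0) = 1.2243; S(1,1) = 1.0064
  k=2: S(2,0) = 1.3503; S(2,1) = 1.1100; S(2,2) = 0.9125
  k=3: S(3,0) = 1.4893; S(3,1) = 1.2243; S(3,2) = 1.0064; S(3,3) = 0.8273
Terminal payoffs V(N, i) = max(S_T - K, 0):
  V(3,0) = 0.429289; V(3,1) = 0.164264; V(3,2) = 0.000000; V(3,3) = 0.000000
Backward induction: V(k, i) = exp(-r*dt) * [p * V(k+1, i) + (1-p) * V(k+1, i+1)]; then take max(V_cont, immediate exercise) for American.
  V(2,0) = exp(-r*dt) * [p*0.429289 + (1-p)*0.164264] = 0.302235; exercise = 0.290290; V(2,0) = max -> 0.302235
  V(2,1) = exp(-r*dt) * [p*0.164264 + (1-p)*0.000000] = 0.086663; exercise = 0.050000; V(2,1) = max -> 0.086663
  V(2,2) = exp(-r*dt) * [p*0.000000 + (1-p)*0.000000] = 0.000000; exercise = 0.000000; V(2,2) = max -> 0.000000
  V(1,0) = exp(-r*dt) * [p*0.302235 + (1-p)*0.086663] = 0.199418; exercise = 0.164264; V(1,0) = max -> 0.199418
  V(1,1) = exp(-r*dt) * [p*0.086663 + (1-p)*0.000000] = 0.045722; exercise = 0.000000; V(1,1) = max -> 0.045722
  V(0,0) = exp(-r*dt) * [p*0.199418 + (1-p)*0.045722] = 0.126294; exercise = 0.050000; V(0,0) = max -> 0.126294


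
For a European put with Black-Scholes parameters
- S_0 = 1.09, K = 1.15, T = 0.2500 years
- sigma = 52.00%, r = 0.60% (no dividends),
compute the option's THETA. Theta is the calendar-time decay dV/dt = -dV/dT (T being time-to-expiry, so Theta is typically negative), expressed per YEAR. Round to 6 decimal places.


d1 = -0.0703240236; d2 = -0.3303240236
phi(d1) = 0.3979570208; exp(-qT) = 1.0000000000; exp(-rT) = 0.9985011244
Theta = -S*exp(-qT)*phi(d1)*sigma/(2*sqrt(T)) + r*K*exp(-rT)*N(-d2) - q*S*exp(-qT)*N(-d1)
N(-d1) = 0.5280321191; N(-d2) = 0.6294224287; sqrt(T) = 0.5000000000
Term 1 = -1.0900 * 1.0000000000 * 0.3979570208 * 0.5200 / (2 * 0.5000000000) = -0.2255620394
Term 2 = 0.0060 * 1.1500 * 0.9985011244 * 0.6294224287 = 0.0043365051
Term 3 = 0 (no dividend yield, q = 0)
Theta = -0.2255620394 + (0.0043365051) + (0.0000000000) = -0.221226

Answer: Theta = -0.221226


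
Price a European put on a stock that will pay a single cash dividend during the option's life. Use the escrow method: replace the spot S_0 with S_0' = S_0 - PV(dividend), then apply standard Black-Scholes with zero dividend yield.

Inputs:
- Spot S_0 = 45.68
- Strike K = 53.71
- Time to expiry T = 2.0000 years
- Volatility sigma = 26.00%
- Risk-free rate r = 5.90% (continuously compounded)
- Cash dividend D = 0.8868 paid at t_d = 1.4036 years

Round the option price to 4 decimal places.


Answer: Price = 8.2820

Derivation:
PV(D) = D * exp(-r * t_d) = 0.8868 * 0.92052382 = 0.81632052
S_0' = S_0 - PV(D) = 45.6800 - 0.81632052 = 44.86367948
d1 = (ln(S_0'/K) + (r + sigma^2/2)*T) / (sigma*sqrt(T)) = 0.01530979
d2 = d1 - sigma*sqrt(T) = -0.35238573
exp(-rT) = 0.88869605
N(-d1) = 0.49389251; N(-d2) = 0.63772550
P = K * exp(-rT) * N(-d2) - S_0' * N(-d1) = 53.7100 * 0.88869605 * 0.63772550 - 44.86367948 * 0.49389251 = 8.2820


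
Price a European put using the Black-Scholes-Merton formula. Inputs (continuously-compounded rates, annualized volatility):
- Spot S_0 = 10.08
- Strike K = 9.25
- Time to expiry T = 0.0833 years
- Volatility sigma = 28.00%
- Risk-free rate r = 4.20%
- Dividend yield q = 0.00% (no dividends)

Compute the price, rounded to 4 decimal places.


Answer: Price = 0.0527

Derivation:
d1 = (ln(S/K) + (r - q + 0.5*sigma^2) * T) / (sigma * sqrt(T)) = 1.14701620
d2 = d1 - sigma * sqrt(T) = 1.06620333
exp(-rT) = 0.99650751; exp(-qT) = 1.00000000
P = K * exp(-rT) * N(-d2) - S_0 * exp(-qT) * N(-d1)
N(-d1) = 0.12568746; N(-d2) = 0.14316587
P = 9.2500 * 0.99650751 * 0.14316587 - 10.0800 * 1.00000000 * 0.12568746 = 0.0527


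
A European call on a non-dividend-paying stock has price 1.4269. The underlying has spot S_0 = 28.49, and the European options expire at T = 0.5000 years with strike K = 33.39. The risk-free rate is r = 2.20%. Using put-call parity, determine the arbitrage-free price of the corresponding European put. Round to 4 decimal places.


Answer: Put price = 5.9616

Derivation:
Put-call parity: C - P = S_0 * exp(-qT) - K * exp(-rT).
S_0 * exp(-qT) = 28.4900 * 1.00000000 = 28.49000000
K * exp(-rT) = 33.3900 * 0.98906028 = 33.02472271
P = C - S*exp(-qT) + K*exp(-rT)
P = 1.4269 - 28.49000000 + 33.02472271 = 5.9616


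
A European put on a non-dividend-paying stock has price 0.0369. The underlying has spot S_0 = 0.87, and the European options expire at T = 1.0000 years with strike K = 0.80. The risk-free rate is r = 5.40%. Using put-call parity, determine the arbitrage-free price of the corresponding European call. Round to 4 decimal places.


Answer: Call price = 0.1490

Derivation:
Put-call parity: C - P = S_0 * exp(-qT) - K * exp(-rT).
S_0 * exp(-qT) = 0.8700 * 1.00000000 = 0.87000000
K * exp(-rT) = 0.8000 * 0.94743211 = 0.75794569
C = P + S*exp(-qT) - K*exp(-rT)
C = 0.0369 + 0.87000000 - 0.75794569 = 0.1490


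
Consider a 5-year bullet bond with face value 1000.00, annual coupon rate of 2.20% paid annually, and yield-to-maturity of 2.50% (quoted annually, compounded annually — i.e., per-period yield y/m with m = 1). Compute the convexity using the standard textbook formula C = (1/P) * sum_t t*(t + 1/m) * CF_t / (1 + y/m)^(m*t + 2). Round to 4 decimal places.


Answer: Convexity = 26.9419

Derivation:
Coupon per period c = face * coupon_rate / m = 22.000000
Periods per year m = 1; per-period yield y/m = 0.025000
Number of cashflows N = 5
Cashflows (t years, CF_t, discount factor 1/(1+y/m)^(m*t), PV):
  t = 1.0000: CF_t = 22.000000, DF = 0.975610, PV = 21.463415
  t = 2.0000: CF_t = 22.000000, DF = 0.951814, PV = 20.939917
  t = 3.0000: CF_t = 22.000000, DF = 0.928599, PV = 20.429187
  t = 4.0000: CF_t = 22.000000, DF = 0.905951, PV = 19.930914
  t = 5.0000: CF_t = 1022.000000, DF = 0.883854, PV = 903.299082
Price P = sum_t PV_t = 986.062515
Convexity numerator sum_t t*(t + 1/m) * CF_t / (1+y/m)^(m*t + 2):
  t = 1.0000: term = 40.858374
  t = 2.0000: term = 119.585485
  t = 3.0000: term = 233.337532
  t = 4.0000: term = 379.410621
  t = 5.0000: term = 25793.192108
Convexity = (1/P) * sum = 26566.384120 / 986.062515 = 26.941886


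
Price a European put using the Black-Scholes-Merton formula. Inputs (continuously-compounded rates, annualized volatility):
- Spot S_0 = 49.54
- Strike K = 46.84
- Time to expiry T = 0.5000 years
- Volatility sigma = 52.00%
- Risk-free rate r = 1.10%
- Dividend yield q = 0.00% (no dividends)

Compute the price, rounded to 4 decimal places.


d1 = (ln(S/K) + (r - q + 0.5*sigma^2) * T) / (sigma * sqrt(T)) = 0.35122235
d2 = d1 - sigma * sqrt(T) = -0.01647318
exp(-rT) = 0.99451510; exp(-qT) = 1.00000000
P = K * exp(-rT) * N(-d2) - S_0 * exp(-qT) * N(-d1)
N(-d1) = 0.36271077; N(-d2) = 0.50657155
P = 46.8400 * 0.99451510 * 0.50657155 - 49.5400 * 1.00000000 * 0.36271077 = 5.6290

Answer: Price = 5.6290


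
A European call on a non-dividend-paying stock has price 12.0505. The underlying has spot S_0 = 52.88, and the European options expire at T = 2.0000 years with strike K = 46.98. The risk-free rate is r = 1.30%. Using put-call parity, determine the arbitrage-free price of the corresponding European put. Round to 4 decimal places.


Put-call parity: C - P = S_0 * exp(-qT) - K * exp(-rT).
S_0 * exp(-qT) = 52.8800 * 1.00000000 = 52.88000000
K * exp(-rT) = 46.9800 * 0.97433509 = 45.77426251
P = C - S*exp(-qT) + K*exp(-rT)
P = 12.0505 - 52.88000000 + 45.77426251 = 4.9448

Answer: Put price = 4.9448


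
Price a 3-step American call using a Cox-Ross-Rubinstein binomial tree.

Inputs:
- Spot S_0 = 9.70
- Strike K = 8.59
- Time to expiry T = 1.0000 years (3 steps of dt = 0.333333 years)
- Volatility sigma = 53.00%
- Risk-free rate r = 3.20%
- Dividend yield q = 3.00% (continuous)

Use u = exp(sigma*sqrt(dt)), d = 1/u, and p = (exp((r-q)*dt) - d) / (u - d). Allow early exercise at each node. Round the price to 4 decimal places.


Answer: Price = V(0,0) = 2.5676

Derivation:
dt = T/N = 0.333333
u = exp(sigma*sqrt(dt)) = 1.357976; d = 1/u = 0.736390
p = (exp((r-q)*dt) - d) / (u - d) = 0.425165
Discount per step: exp(-r*dt) = 0.989390
Stock lattice S(k, i) with i counting down-moves:
  k=0: S(0,0) = 9.7000
  k=1: S(1,0) = 13.1724; S(1,1) = 7.1430
  k=2: S(2,0) = 17.8878; S(2,1) = 9.7000; S(2,2) = 5.2600
  k=3: S(3,0) = 24.2912; S(3,1) = 13.1724; S(3,2) = 7.1430; S(3,3) = 3.8734
Terminal payoffs V(N, i) = max(S_T - K, 0):
  V(3,0) = 15.701168; V(3,1) = 4.582371; V(3,2) = 0.000000; V(3,3) = 0.000000
Backward induction: V(k, i) = exp(-r*dt) * [p * V(k+1, i) + (1-p) * V(k+1, i+1)]; then take max(V_cont, immediate exercise) for American.
  V(2,0) = exp(-r*dt) * [p*15.701168 + (1-p)*4.582371] = 9.210922; exercise = 9.297769; V(2,0) = max -> 9.297769
  V(2,1) = exp(-r*dt) * [p*4.582371 + (1-p)*0.000000] = 1.927594; exercise = 1.110000; V(2,1) = max -> 1.927594
  V(2,2) = exp(-r*dt) * [p*0.000000 + (1-p)*0.000000] = 0.000000; exercise = 0.000000; V(2,2) = max -> 0.000000
  V(1,0) = exp(-r*dt) * [p*9.297769 + (1-p)*1.927594] = 5.007438; exercise = 4.582371; V(1,0) = max -> 5.007438
  V(1,1) = exp(-r*dt) * [p*1.927594 + (1-p)*0.000000] = 0.810851; exercise = 0.000000; V(1,1) = max -> 0.810851
  V(0,0) = exp(-r*dt) * [p*5.007438 + (1-p)*0.810851] = 2.567561; exercise = 1.110000; V(0,0) = max -> 2.567561


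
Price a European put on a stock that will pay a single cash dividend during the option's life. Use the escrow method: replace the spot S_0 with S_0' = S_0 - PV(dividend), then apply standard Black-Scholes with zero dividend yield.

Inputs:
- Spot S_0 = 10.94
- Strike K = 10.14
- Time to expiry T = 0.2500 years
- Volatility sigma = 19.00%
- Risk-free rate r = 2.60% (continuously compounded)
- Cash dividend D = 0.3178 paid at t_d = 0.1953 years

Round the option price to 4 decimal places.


Answer: Price = 0.1770

Derivation:
PV(D) = D * exp(-r * t_d) = 0.3178 * 0.99493507 = 0.31619037
S_0' = S_0 - PV(D) = 10.9400 - 0.31619037 = 10.62380963
d1 = (ln(S_0'/K) + (r + sigma^2/2)*T) / (sigma*sqrt(T)) = 0.60654922
d2 = d1 - sigma*sqrt(T) = 0.51154922
exp(-rT) = 0.99352108
N(-d1) = 0.27207505; N(-d2) = 0.30448327
P = K * exp(-rT) * N(-d2) - S_0' * N(-d1) = 10.1400 * 0.99352108 * 0.30448327 - 10.62380963 * 0.27207505 = 0.1770


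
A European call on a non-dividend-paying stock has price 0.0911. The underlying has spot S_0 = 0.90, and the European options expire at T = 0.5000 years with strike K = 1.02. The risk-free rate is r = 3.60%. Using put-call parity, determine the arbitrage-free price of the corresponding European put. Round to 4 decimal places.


Answer: Put price = 0.1929

Derivation:
Put-call parity: C - P = S_0 * exp(-qT) - K * exp(-rT).
S_0 * exp(-qT) = 0.9000 * 1.00000000 = 0.90000000
K * exp(-rT) = 1.0200 * 0.98216103 = 1.00180425
P = C - S*exp(-qT) + K*exp(-rT)
P = 0.0911 - 0.90000000 + 1.00180425 = 0.1929


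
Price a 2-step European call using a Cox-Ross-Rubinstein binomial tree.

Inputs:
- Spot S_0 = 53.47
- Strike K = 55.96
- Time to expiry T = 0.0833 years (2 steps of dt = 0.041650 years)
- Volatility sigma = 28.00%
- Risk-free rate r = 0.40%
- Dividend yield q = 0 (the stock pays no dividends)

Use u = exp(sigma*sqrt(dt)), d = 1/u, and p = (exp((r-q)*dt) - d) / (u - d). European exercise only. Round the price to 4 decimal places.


dt = T/N = 0.041650
u = exp(sigma*sqrt(dt)) = 1.058808; d = 1/u = 0.944459
p = (exp((r-q)*dt) - d) / (u - d) = 0.487175
Discount per step: exp(-r*dt) = 0.999833
Stock lattice S(k, i) with i counting down-moves:
  k=0: S(0,0) = 53.4700
  k=1: S(1,0) = 56.6144; S(1,1) = 50.5002
  k=2: S(2,0) = 59.9438; S(2,1) = 53.4700; S(2,2) = 47.6954
Terminal payoffs V(N, i) = max(S_T - K, 0):
  V(2,0) = 3.983797; V(2,1) = 0.000000; V(2,2) = 0.000000
Backward induction: V(k, i) = exp(-r*dt) * [p * V(k+1, i) + (1-p) * V(k+1, i+1)].
  V(1,0) = exp(-r*dt) * [p*3.983797 + (1-p)*0.000000] = 1.940483
  V(1,1) = exp(-r*dt) * [p*0.000000 + (1-p)*0.000000] = 0.000000
  V(0,0) = exp(-r*dt) * [p*1.940483 + (1-p)*0.000000] = 0.945198

Answer: Price = V(0,0) = 0.9452


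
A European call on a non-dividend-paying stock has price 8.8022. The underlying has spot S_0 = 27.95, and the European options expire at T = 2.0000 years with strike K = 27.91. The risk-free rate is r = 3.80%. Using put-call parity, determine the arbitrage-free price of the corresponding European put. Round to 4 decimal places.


Put-call parity: C - P = S_0 * exp(-qT) - K * exp(-rT).
S_0 * exp(-qT) = 27.9500 * 1.00000000 = 27.95000000
K * exp(-rT) = 27.9100 * 0.92681621 = 25.86744033
P = C - S*exp(-qT) + K*exp(-rT)
P = 8.8022 - 27.95000000 + 25.86744033 = 6.7196

Answer: Put price = 6.7196


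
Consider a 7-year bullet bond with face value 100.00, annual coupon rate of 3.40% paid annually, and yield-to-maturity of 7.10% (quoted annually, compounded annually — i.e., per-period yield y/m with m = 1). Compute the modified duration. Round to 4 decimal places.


Coupon per period c = face * coupon_rate / m = 3.400000
Periods per year m = 1; per-period yield y/m = 0.071000
Number of cashflows N = 7
Cashflows (t years, CF_t, discount factor 1/(1+y/m)^(m*t), PV):
  t = 1.0000: CF_t = 3.400000, DF = 0.933707, PV = 3.174603
  t = 2.0000: CF_t = 3.400000, DF = 0.871808, PV = 2.964149
  t = 3.0000: CF_t = 3.400000, DF = 0.814013, PV = 2.767646
  t = 4.0000: CF_t = 3.400000, DF = 0.760050, PV = 2.584170
  t = 5.0000: CF_t = 3.400000, DF = 0.709664, PV = 2.412857
  t = 6.0000: CF_t = 3.400000, DF = 0.662618, PV = 2.252901
  t = 7.0000: CF_t = 103.400000, DF = 0.618691, PV = 63.972636
Price P = sum_t PV_t = 80.128961
First compute Macaulay numerator sum_t t * PV_t:
  t * PV_t at t = 1.0000: 3.174603
  t * PV_t at t = 2.0000: 5.928297
  t * PV_t at t = 3.0000: 8.302937
  t * PV_t at t = 4.0000: 10.336679
  t * PV_t at t = 5.0000: 12.064284
  t * PV_t at t = 6.0000: 13.517406
  t * PV_t at t = 7.0000: 447.808449
Macaulay duration D = 501.132655 / 80.128961 = 6.254077
Modified duration = D / (1 + y/m) = 6.254077 / (1 + 0.071000) = 5.839474

Answer: Modified duration = 5.8395


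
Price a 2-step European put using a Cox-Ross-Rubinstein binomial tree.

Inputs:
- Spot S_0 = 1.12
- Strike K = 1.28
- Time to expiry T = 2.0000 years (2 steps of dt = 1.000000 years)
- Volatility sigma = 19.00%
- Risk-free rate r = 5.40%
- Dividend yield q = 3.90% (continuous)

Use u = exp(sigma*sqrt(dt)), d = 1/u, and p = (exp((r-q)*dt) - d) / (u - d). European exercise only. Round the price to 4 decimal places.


dt = T/N = 1.000000
u = exp(sigma*sqrt(dt)) = 1.209250; d = 1/u = 0.826959
p = (exp((r-q)*dt) - d) / (u - d) = 0.492175
Discount per step: exp(-r*dt) = 0.947432
Stock lattice S(k, i) with i counting down-moves:
  k=0: S(0,0) = 1.1200
  k=1: S(1,0) = 1.3544; S(1,1) = 0.9262
  k=2: S(2,0) = 1.6378; S(2,1) = 1.1200; S(2,2) = 0.7659
Terminal payoffs V(N, i) = max(K - S_T, 0):
  V(2,0) = 0.000000; V(2,1) = 0.160000; V(2,2) = 0.514075
Backward induction: V(k, i) = exp(-r*dt) * [p * V(k+1, i) + (1-p) * V(k+1, i+1)].
  V(1,0) = exp(-r*dt) * [p*0.000000 + (1-p)*0.160000] = 0.076981
  V(1,1) = exp(-r*dt) * [p*0.160000 + (1-p)*0.514075] = 0.321945
  V(0,0) = exp(-r*dt) * [p*0.076981 + (1-p)*0.321945] = 0.190794

Answer: Price = V(0,0) = 0.1908


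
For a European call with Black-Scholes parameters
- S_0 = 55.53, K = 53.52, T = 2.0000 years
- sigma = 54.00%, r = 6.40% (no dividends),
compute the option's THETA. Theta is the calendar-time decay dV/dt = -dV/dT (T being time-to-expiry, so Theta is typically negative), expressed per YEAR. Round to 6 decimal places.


Answer: Theta = -4.845831

Derivation:
d1 = 0.5977252181; d2 = -0.1659501055
phi(d1) = 0.3336788580; exp(-qT) = 1.0000000000; exp(-rT) = 0.8798533791
Theta = -S*exp(-qT)*phi(d1)*sigma/(2*sqrt(T)) - r*K*exp(-rT)*N(d2) + q*S*exp(-qT)*N(d1)
N(d1) = 0.7249883521; N(d2) = 0.4340981078; sqrt(T) = 1.4142135624
Term 1 = -55.5300 * 1.0000000000 * 0.3336788580 * 0.5400 / (2 * 1.4142135624) = -3.5375707170
Term 2 = -0.0640 * 53.5200 * 0.8798533791 * 0.4340981078 = -1.3082606470
Term 3 = 0 (no dividend yield, q = 0)
Theta = -3.5375707170 + (-1.3082606470) + (0.0000000000) = -4.845831


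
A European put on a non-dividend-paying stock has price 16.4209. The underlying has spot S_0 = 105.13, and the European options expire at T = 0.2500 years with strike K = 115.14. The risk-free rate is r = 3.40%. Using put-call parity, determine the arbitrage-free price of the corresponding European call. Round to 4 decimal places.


Put-call parity: C - P = S_0 * exp(-qT) - K * exp(-rT).
S_0 * exp(-qT) = 105.1300 * 1.00000000 = 105.13000000
K * exp(-rT) = 115.1400 * 0.99153602 = 114.16545767
C = P + S*exp(-qT) - K*exp(-rT)
C = 16.4209 + 105.13000000 - 114.16545767 = 7.3854

Answer: Call price = 7.3854


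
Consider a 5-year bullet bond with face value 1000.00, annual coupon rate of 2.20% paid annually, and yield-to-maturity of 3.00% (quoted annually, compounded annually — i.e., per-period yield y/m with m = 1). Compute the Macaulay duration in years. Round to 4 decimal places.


Answer: Macaulay duration = 4.7846 years

Derivation:
Coupon per period c = face * coupon_rate / m = 22.000000
Periods per year m = 1; per-period yield y/m = 0.030000
Number of cashflows N = 5
Cashflows (t years, CF_t, discount factor 1/(1+y/m)^(m*t), PV):
  t = 1.0000: CF_t = 22.000000, DF = 0.970874, PV = 21.359223
  t = 2.0000: CF_t = 22.000000, DF = 0.942596, PV = 20.737110
  t = 3.0000: CF_t = 22.000000, DF = 0.915142, PV = 20.133117
  t = 4.0000: CF_t = 22.000000, DF = 0.888487, PV = 19.546715
  t = 5.0000: CF_t = 1022.000000, DF = 0.862609, PV = 881.586178
Price P = sum_t PV_t = 963.362343
Macaulay numerator sum_t t * PV_t:
  t * PV_t at t = 1.0000: 21.359223
  t * PV_t at t = 2.0000: 41.474220
  t * PV_t at t = 3.0000: 60.399350
  t * PV_t at t = 4.0000: 78.186860
  t * PV_t at t = 5.0000: 4407.930888
Macaulay duration D = (sum_t t * PV_t) / P = 4609.350541 / 963.362343 = 4.784649


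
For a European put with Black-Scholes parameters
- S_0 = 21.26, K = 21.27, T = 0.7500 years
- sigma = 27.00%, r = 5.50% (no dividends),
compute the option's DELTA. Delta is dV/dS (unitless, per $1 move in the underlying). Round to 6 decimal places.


d1 = 0.2913148814; d2 = 0.0574880224
phi(d1) = 0.3823684092; exp(-qT) = 1.0000000000; exp(-rT) = 0.9595892027
N(-d1) = 0.3854052535
Delta = -exp(-qT) * N(-d1) = -1.0000000000 * 0.3854052535 = -0.385405

Answer: Delta = -0.385405


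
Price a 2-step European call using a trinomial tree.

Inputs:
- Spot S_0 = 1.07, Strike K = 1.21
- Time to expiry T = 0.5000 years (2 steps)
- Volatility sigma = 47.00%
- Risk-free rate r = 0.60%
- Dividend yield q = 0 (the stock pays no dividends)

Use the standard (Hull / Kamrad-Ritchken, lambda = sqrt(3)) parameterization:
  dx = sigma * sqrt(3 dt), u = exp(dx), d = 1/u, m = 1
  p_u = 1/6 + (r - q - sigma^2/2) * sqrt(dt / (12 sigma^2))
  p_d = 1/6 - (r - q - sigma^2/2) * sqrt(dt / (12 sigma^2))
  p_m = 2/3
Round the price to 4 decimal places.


dt = T/N = 0.250000; dx = sigma*sqrt(3*dt) = 0.407032
u = exp(dx) = 1.502352; d = 1/u = 0.665623
p_u = 0.134590, p_m = 0.666667, p_d = 0.198743
Discount per step: exp(-r*dt) = 0.998501
Stock lattice S(k, j) with j the centered position index:
  k=0: S(0,+0) = 1.0700
  k=1: S(1,-1) = 0.7122; S(1,+0) = 1.0700; S(1,+1) = 1.6075
  k=2: S(2,-2) = 0.4741; S(2,-1) = 0.7122; S(2,+0) = 1.0700; S(2,+1) = 1.6075; S(2,+2) = 2.4151
Terminal payoffs V(N, j) = max(S_T - K, 0):
  V(2,-2) = 0.000000; V(2,-1) = 0.000000; V(2,+0) = 0.000000; V(2,+1) = 0.397517; V(2,+2) = 1.205056
Backward induction: V(k, j) = exp(-r*dt) * [p_u * V(k+1, j+1) + p_m * V(k+1, j) + p_d * V(k+1, j-1)]
  V(1,-1) = exp(-r*dt) * [p_u*0.000000 + p_m*0.000000 + p_d*0.000000] = 0.000000
  V(1,+0) = exp(-r*dt) * [p_u*0.397517 + p_m*0.000000 + p_d*0.000000] = 0.053422
  V(1,+1) = exp(-r*dt) * [p_u*1.205056 + p_m*0.397517 + p_d*0.000000] = 0.426559
  V(0,+0) = exp(-r*dt) * [p_u*0.426559 + p_m*0.053422 + p_d*0.000000] = 0.092886

Answer: Price = V(0,0) = 0.0929


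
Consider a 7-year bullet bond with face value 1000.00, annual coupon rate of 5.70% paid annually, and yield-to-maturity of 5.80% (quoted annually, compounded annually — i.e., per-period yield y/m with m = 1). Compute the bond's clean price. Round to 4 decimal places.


Coupon per period c = face * coupon_rate / m = 57.000000
Periods per year m = 1; per-period yield y/m = 0.058000
Number of cashflows N = 7
Cashflows (t years, CF_t, discount factor 1/(1+y/m)^(m*t), PV):
  t = 1.0000: CF_t = 57.000000, DF = 0.945180, PV = 53.875236
  t = 2.0000: CF_t = 57.000000, DF = 0.893364, PV = 50.921773
  t = 3.0000: CF_t = 57.000000, DF = 0.844390, PV = 48.130221
  t = 4.0000: CF_t = 57.000000, DF = 0.798100, PV = 45.491702
  t = 5.0000: CF_t = 57.000000, DF = 0.754348, PV = 42.997828
  t = 6.0000: CF_t = 57.000000, DF = 0.712994, PV = 40.640669
  t = 7.0000: CF_t = 1057.000000, DF = 0.673908, PV = 712.320287
Price P = sum_t PV_t = 994.377716

Answer: Price = 994.3777


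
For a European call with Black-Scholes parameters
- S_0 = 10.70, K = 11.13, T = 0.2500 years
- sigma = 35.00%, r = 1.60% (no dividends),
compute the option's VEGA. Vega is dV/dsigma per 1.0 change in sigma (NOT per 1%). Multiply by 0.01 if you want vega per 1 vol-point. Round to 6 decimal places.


Answer: Vega = 2.120326

Derivation:
d1 = -0.1147881361; d2 = -0.2897881361
phi(d1) = 0.3963226244; exp(-qT) = 1.0000000000; exp(-rT) = 0.9960079893
Vega = S * exp(-qT) * phi(d1) * sqrt(T) = 10.7000 * 1.0000000000 * 0.3963226244 * 0.5000000000 = 2.120326


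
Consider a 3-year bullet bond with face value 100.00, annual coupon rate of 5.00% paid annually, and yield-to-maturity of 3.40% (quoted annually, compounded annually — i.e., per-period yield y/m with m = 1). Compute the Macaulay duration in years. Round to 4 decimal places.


Answer: Macaulay duration = 2.8627 years

Derivation:
Coupon per period c = face * coupon_rate / m = 5.000000
Periods per year m = 1; per-period yield y/m = 0.034000
Number of cashflows N = 3
Cashflows (t years, CF_t, discount factor 1/(1+y/m)^(m*t), PV):
  t = 1.0000: CF_t = 5.000000, DF = 0.967118, PV = 4.835590
  t = 2.0000: CF_t = 5.000000, DF = 0.935317, PV = 4.676586
  t = 3.0000: CF_t = 105.000000, DF = 0.904562, PV = 94.979020
Price P = sum_t PV_t = 104.491196
Macaulay numerator sum_t t * PV_t:
  t * PV_t at t = 1.0000: 4.835590
  t * PV_t at t = 2.0000: 9.353172
  t * PV_t at t = 3.0000: 284.937059
Macaulay duration D = (sum_t t * PV_t) / P = 299.125821 / 104.491196 = 2.862689


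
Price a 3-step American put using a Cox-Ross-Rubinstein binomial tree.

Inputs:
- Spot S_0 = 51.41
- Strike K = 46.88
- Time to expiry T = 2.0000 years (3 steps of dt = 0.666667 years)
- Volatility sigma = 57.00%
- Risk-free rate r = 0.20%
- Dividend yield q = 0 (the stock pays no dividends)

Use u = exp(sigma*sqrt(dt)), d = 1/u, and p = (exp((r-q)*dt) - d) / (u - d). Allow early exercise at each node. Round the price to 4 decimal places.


Answer: Price = V(0,0) = 14.1999

Derivation:
dt = T/N = 0.666667
u = exp(sigma*sqrt(dt)) = 1.592656; d = 1/u = 0.627882
p = (exp((r-q)*dt) - d) / (u - d) = 0.387088
Discount per step: exp(-r*dt) = 0.998668
Stock lattice S(k, i) with i counting down-moves:
  k=0: S(0,0) = 51.4100
  k=1: S(1,0) = 81.8784; S(1,1) = 32.2794
  k=2: S(2,0) = 130.4042; S(2,1) = 51.4100; S(2,2) = 20.2677
  k=3: S(3,0) = 207.6890; S(3,1) = 81.8784; S(3,2) = 32.2794; S(3,3) = 12.7257
Terminal payoffs V(N, i) = max(K - S_T, 0):
  V(3,0) = 0.000000; V(3,1) = 0.000000; V(3,2) = 14.600587; V(3,3) = 34.154300
Backward induction: V(k, i) = exp(-r*dt) * [p * V(k+1, i) + (1-p) * V(k+1, i+1)]; then take max(V_cont, immediate exercise) for American.
  V(2,0) = exp(-r*dt) * [p*0.000000 + (1-p)*0.000000] = 0.000000; exercise = 0.000000; V(2,0) = max -> 0.000000
  V(2,1) = exp(-r*dt) * [p*0.000000 + (1-p)*14.600587] = 8.936954; exercise = 0.000000; V(2,1) = max -> 8.936954
  V(2,2) = exp(-r*dt) * [p*14.600587 + (1-p)*34.154300] = 26.549873; exercise = 26.612338; V(2,2) = max -> 26.612338
  V(1,0) = exp(-r*dt) * [p*0.000000 + (1-p)*8.936954] = 5.470270; exercise = 0.000000; V(1,0) = max -> 5.470270
  V(1,1) = exp(-r*dt) * [p*8.936954 + (1-p)*26.612338] = 19.744070; exercise = 14.600587; V(1,1) = max -> 19.744070
  V(0,0) = exp(-r*dt) * [p*5.470270 + (1-p)*19.744070] = 14.199910; exercise = 0.000000; V(0,0) = max -> 14.199910


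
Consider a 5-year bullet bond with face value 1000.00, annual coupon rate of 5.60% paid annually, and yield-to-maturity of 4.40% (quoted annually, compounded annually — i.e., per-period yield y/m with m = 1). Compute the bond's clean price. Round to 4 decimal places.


Answer: Price = 1052.8268

Derivation:
Coupon per period c = face * coupon_rate / m = 56.000000
Periods per year m = 1; per-period yield y/m = 0.044000
Number of cashflows N = 5
Cashflows (t years, CF_t, discount factor 1/(1+y/m)^(m*t), PV):
  t = 1.0000: CF_t = 56.000000, DF = 0.957854, PV = 53.639847
  t = 2.0000: CF_t = 56.000000, DF = 0.917485, PV = 51.379164
  t = 3.0000: CF_t = 56.000000, DF = 0.878817, PV = 49.213758
  t = 4.0000: CF_t = 56.000000, DF = 0.841779, PV = 47.139615
  t = 5.0000: CF_t = 1056.000000, DF = 0.806302, PV = 851.454460
Price P = sum_t PV_t = 1052.826844


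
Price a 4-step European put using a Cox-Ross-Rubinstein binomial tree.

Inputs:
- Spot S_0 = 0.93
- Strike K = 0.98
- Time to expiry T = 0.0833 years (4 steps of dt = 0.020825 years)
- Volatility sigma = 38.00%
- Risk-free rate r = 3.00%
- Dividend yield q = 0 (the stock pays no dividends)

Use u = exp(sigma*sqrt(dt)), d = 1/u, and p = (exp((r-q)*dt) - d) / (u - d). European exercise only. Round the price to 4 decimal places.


dt = T/N = 0.020825
u = exp(sigma*sqrt(dt)) = 1.056369; d = 1/u = 0.946639
p = (exp((r-q)*dt) - d) / (u - d) = 0.491989
Discount per step: exp(-r*dt) = 0.999375
Stock lattice S(k, i) with i counting down-moves:
  k=0: S(0,0) = 0.9300
  k=1: S(1,0) = 0.9824; S(1,1) = 0.8804
  k=2: S(2,0) = 1.0378; S(2,1) = 0.9300; S(2,2) = 0.8334
  k=3: S(3,0) = 1.0963; S(3,1) = 0.9824; S(3,2) = 0.8804; S(3,3) = 0.7889
  k=4: S(4,0) = 1.1581; S(4,1) = 1.0378; S(4,2) = 0.9300; S(4,3) = 0.8334; S(4,4) = 0.7468
Terminal payoffs V(N, i) = max(K - S_T, 0):
  V(4,0) = 0.000000; V(4,1) = 0.000000; V(4,2) = 0.050000; V(4,3) = 0.146603; V(4,4) = 0.233172
Backward induction: V(k, i) = exp(-r*dt) * [p * V(k+1, i) + (1-p) * V(k+1, i+1)].
  V(3,0) = exp(-r*dt) * [p*0.000000 + (1-p)*0.000000] = 0.000000
  V(3,1) = exp(-r*dt) * [p*0.000000 + (1-p)*0.050000] = 0.025385
  V(3,2) = exp(-r*dt) * [p*0.050000 + (1-p)*0.146603] = 0.099014
  V(3,3) = exp(-r*dt) * [p*0.146603 + (1-p)*0.233172] = 0.190462
  V(2,0) = exp(-r*dt) * [p*0.000000 + (1-p)*0.025385] = 0.012888
  V(2,1) = exp(-r*dt) * [p*0.025385 + (1-p)*0.099014] = 0.062750
  V(2,2) = exp(-r*dt) * [p*0.099014 + (1-p)*0.190462] = 0.145379
  V(1,0) = exp(-r*dt) * [p*0.012888 + (1-p)*0.062750] = 0.038194
  V(1,1) = exp(-r*dt) * [p*0.062750 + (1-p)*0.145379] = 0.104661
  V(0,0) = exp(-r*dt) * [p*0.038194 + (1-p)*0.104661] = 0.071915

Answer: Price = V(0,0) = 0.0719


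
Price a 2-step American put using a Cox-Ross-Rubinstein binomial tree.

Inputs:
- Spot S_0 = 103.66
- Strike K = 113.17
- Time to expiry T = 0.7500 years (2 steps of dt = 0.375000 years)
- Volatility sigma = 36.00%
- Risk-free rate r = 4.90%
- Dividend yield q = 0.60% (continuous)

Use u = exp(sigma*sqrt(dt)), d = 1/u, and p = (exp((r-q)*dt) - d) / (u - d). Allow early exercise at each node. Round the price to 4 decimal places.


Answer: Price = V(0,0) = 17.5646

Derivation:
dt = T/N = 0.375000
u = exp(sigma*sqrt(dt)) = 1.246643; d = 1/u = 0.802154
p = (exp((r-q)*dt) - d) / (u - d) = 0.481680
Discount per step: exp(-r*dt) = 0.981793
Stock lattice S(k, i) with i counting down-moves:
  k=0: S(0,0) = 103.6600
  k=1: S(1,0) = 129.2270; S(1,1) = 83.1513
  k=2: S(2,0) = 161.0999; S(2,1) = 103.6600; S(2,2) = 66.7002
Terminal payoffs V(N, i) = max(K - S_T, 0):
  V(2,0) = 0.000000; V(2,1) = 9.510000; V(2,2) = 46.469786
Backward induction: V(k, i) = exp(-r*dt) * [p * V(k+1, i) + (1-p) * V(k+1, i+1)]; then take max(V_cont, immediate exercise) for American.
  V(1,0) = exp(-r*dt) * [p*0.000000 + (1-p)*9.510000] = 4.839472; exercise = 0.000000; V(1,0) = max -> 4.839472
  V(1,1) = exp(-r*dt) * [p*9.510000 + (1-p)*46.469786] = 28.145037; exercise = 30.018667; V(1,1) = max -> 30.018667
  V(0,0) = exp(-r*dt) * [p*4.839472 + (1-p)*30.018667] = 17.564610; exercise = 9.510000; V(0,0) = max -> 17.564610
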